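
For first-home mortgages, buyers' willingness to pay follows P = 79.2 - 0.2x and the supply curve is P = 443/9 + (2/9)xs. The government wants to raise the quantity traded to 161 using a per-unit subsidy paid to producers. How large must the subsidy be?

Required subsidy s = 38 per unit

At x = 161, from the demand curve buyers pay Pb = 79.2 − 0.2·161 = 47; from the supply curve sellers need Ps = 443/9 + (2/9)·161 = 85.
The subsidy must fill the gap: s = Ps − Pb = 85 − 47 = 38.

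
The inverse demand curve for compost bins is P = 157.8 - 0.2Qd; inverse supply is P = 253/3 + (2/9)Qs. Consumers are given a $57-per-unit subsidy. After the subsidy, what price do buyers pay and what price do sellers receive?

Buyers pay $96; sellers receive $153

Pre-subsidy: 157.8 - 0.2Q = 253/3 + (2/9)Q gives Q* = 174 and P* = 123.
With the rebate, buyers effectively pay Pb = Ps − 57, where Ps is the price sellers receive.
On the curves, Pb = 157.8 - 0.2Q and Ps = 253/3 + (2/9)Q; the wedge Ps − Pb = 57 gives 253/3 + (2/9)Q − (157.8 - 0.2Q) = 57, so Q' = 309.
Then Pb = 157.8 − 0.2·309 = 96 and Ps = 253/3 + (2/9)·309 = 153.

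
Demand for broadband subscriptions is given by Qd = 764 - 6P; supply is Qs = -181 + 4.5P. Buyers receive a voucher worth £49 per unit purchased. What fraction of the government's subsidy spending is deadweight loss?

Pre-subsidy: 764 - 6P = -181 + 4.5P gives P* = 90, Q* = 224.
With the rebate, buyers effectively pay Pb = Ps − 49, where Ps is the price sellers receive.
Demand in terms of Ps becomes Qd = 764 − 6(Ps − 49) = 1058 - 6Ps. Setting this equal to supply: 1058 - 6Ps = -181 + 4.5Ps, so Ps = 118.
Buyers pay Pb = 118 − 49 = 69; Q' = -181 + 4.5·118 = 350.
ΔCS = ½(224 + 350)(90 − 69) = 6027; ΔPS = ½(224 + 350)(118 − 90) = 8036.
Government spending = 49 × 350 = 17150.
DWL = ½ × 49 × (350 − 224) = 3087; fraction = 3087 / 17150 = 0.18.

DWL / government spending = 0.18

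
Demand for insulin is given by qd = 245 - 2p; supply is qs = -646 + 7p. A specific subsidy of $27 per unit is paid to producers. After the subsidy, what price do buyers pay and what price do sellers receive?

Buyers pay $78; sellers receive $105

Pre-subsidy: 245 - 2p = -646 + 7p gives p* = 99, q* = 47.
With the subsidy, sellers receive ps = pb + 27 for each unit, where pb is the price buyers pay.
Supply in terms of pb becomes qs = -646 + 7(pb + 27) = -457 + 7pb. Setting this equal to demand: 245 - 2pb = -457 + 7pb, so pb = 78.
Sellers receive ps = 78 + 27 = 105; q' = 245 − 2·78 = 89.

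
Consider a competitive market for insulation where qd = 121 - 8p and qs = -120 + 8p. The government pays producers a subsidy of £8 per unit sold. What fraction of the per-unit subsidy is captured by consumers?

Consumer share = 0.5

Pre-subsidy: 121 - 8p = -120 + 8p gives p* = 15.0625, q* = 0.5.
With the subsidy, sellers receive ps = pb + 8 for each unit, where pb is the price buyers pay.
Supply in terms of pb becomes qs = -120 + 8(pb + 8) = -56 + 8pb. Setting this equal to demand: 121 - 8pb = -56 + 8pb, so pb = 11.0625.
Sellers receive ps = 11.0625 + 8 = 19.0625; q' = 121 − 8·11.0625 = 32.5.
Buyers' price falls by p* − pb = 15.0625 − 11.0625 = 4; sellers' price rises by ps − p* = 19.0625 − 15.0625 = 4.
So consumers capture 4/8 = 0.5 of each unit of subsidy.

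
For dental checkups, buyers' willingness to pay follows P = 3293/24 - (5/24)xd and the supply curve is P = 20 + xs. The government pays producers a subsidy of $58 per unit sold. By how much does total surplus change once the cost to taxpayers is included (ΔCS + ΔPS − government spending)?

Net change in total surplus = -$1392

Pre-subsidy: 3293/24 - (5/24)x = 20 + x gives x* = 97 and P* = 117.
With the subsidy, sellers receive Ps = Pb + 58 for each unit, where Pb is the price buyers pay.
On the curves, Pb = 3293/24 - (5/24)x and Ps = 20 + x; the wedge Ps − Pb = 58 gives 20 + x − (3293/24 - (5/24)x) = 58, so x' = 145.
Then Pb = 3293/24 − (5/24)·145 = 107 and Ps = 20 + 1·145 = 165.
ΔCS = ½(97 + 145)(117 − 107) = 1210; ΔPS = ½(97 + 145)(165 − 117) = 5808.
Government spending = 58 × 145 = 8410.
Net change = 1210 + 5808 − 8410 = -1392. The loss equals the DWL triangle ½·58·48.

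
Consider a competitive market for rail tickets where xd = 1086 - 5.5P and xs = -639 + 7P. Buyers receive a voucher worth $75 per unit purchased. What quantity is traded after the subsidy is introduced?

Pre-subsidy: 1086 - 5.5P = -639 + 7P gives P* = 138, x* = 327.
With the rebate, buyers effectively pay Pb = Ps − 75, where Ps is the price sellers receive.
Demand in terms of Ps becomes xd = 1086 − 5.5(Ps − 75) = 1498.5 - 5.5Ps. Setting this equal to supply: 1498.5 - 5.5Ps = -639 + 7Ps, so Ps = 171.
Buyers pay Pb = 171 − 75 = 96; x' = -639 + 7·171 = 558.

x' = 558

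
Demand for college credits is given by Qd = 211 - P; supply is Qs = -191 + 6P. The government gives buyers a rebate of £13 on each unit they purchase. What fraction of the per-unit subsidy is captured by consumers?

Pre-subsidy: 211 - P = -191 + 6P gives P* = 402/7, Q* = 1075/7.
With the rebate, buyers effectively pay Pb = Ps − 13, where Ps is the price sellers receive.
Demand in terms of Ps becomes Qd = 211 − 1(Ps − 13) = 224 - Ps. Setting this equal to supply: 224 - Ps = -191 + 6Ps, so Ps = 415/7.
Buyers pay Pb = 415/7 − 13 = 324/7; Q' = -191 + 6·(415/7) = 1153/7.
Buyers' price falls by P* − Pb = 402/7 − 324/7 = 78/7; sellers' price rises by Ps − P* = 415/7 − 402/7 = 13/7.
So consumers capture (78/7)/13 = 6/7 of each unit of subsidy.

Consumer share = 6/7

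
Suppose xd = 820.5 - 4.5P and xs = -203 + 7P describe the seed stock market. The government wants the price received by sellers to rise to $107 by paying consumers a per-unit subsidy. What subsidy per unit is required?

Required subsidy s = $46 per unit

At a seller price of 107, quantity supplied is -203 + 7·107 = 546.
Buyers absorb 546 only when they pay Pb with 820.5 − 4.5·Pb = 546, i.e. Pb = 61.
s = Ps − Pb = 107 − 61 = 46.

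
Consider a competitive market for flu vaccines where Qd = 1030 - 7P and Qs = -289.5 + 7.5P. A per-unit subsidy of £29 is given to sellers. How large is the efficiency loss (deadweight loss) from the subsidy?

Deadweight loss = £1522.5

Pre-subsidy: 1030 - 7P = -289.5 + 7.5P gives P* = 91, Q* = 393.
With the subsidy, sellers receive Ps = Pb + 29 for each unit, where Pb is the price buyers pay.
Supply in terms of Pb becomes Qs = -289.5 + 7.5(Pb + 29) = -72 + 7.5Pb. Setting this equal to demand: 1030 - 7Pb = -72 + 7.5Pb, so Pb = 76.
Sellers receive Ps = 76 + 29 = 105; Q' = 1030 − 7·76 = 498.
The subsidy expands output by 498 − 393 = 105 past the efficient level; on those units the gap between marginal cost and willingness to pay runs from 0 up to 29.
DWL = ½ × 29 × 105 = 1522.5.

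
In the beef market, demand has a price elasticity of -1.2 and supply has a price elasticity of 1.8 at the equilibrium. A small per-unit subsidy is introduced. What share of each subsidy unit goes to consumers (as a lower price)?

Consumer share = 0.6

For a small subsidy around the equilibrium, the benefit split depends on the relative slopes, which at a point are proportional to the elasticities.
Buyer share = εs/(εs + |εd|) = 1.8/(1.8 + 1.2) = 0.6; seller share = |εd|/(εs + |εd|) = 0.4.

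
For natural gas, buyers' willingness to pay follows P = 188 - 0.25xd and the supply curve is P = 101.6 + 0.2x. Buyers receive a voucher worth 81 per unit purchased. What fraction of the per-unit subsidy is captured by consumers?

Consumer share = 5/9

Pre-subsidy: 188 - 0.25x = 101.6 + 0.2x gives x* = 192 and P* = 140.
With the rebate, buyers effectively pay Pb = Ps − 81, where Ps is the price sellers receive.
On the curves, Pb = 188 - 0.25x and Ps = 101.6 + 0.2x; the wedge Ps − Pb = 81 gives 101.6 + 0.2x − (188 - 0.25x) = 81, so x' = 372.
Then Pb = 188 − 0.25·372 = 95 and Ps = 101.6 + 0.2·372 = 176.
Buyers' price falls by P* − Pb = 140 − 95 = 45; sellers' price rises by Ps − P* = 176 − 140 = 36.
So consumers capture 45/81 = 5/9 of each unit of subsidy.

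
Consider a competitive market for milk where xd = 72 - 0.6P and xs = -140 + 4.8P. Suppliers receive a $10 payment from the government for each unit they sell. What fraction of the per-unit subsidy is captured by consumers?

Consumer share = 8/9

Pre-subsidy: 72 - 0.6P = -140 + 4.8P gives P* = 1060/27, x* = 436/9.
With the subsidy, sellers receive Ps = Pb + 10 for each unit, where Pb is the price buyers pay.
Supply in terms of Pb becomes xs = -140 + 4.8(Pb + 10) = -92 + 4.8Pb. Setting this equal to demand: 72 - 0.6Pb = -92 + 4.8Pb, so Pb = 820/27.
Sellers receive Ps = 820/27 + 10 = 1090/27; x' = 72 − 0.6·(820/27) = 484/9.
Buyers' price falls by P* − Pb = 1060/27 − 820/27 = 80/9; sellers' price rises by Ps − P* = 1090/27 − 1060/27 = 10/9.
So consumers capture (80/9)/10 = 8/9 of each unit of subsidy.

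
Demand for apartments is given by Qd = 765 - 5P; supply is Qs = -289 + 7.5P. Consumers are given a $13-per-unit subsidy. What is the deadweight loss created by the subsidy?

Deadweight loss = $253.5

Pre-subsidy: 765 - 5P = -289 + 7.5P gives P* = 84.32, Q* = 343.4.
With the rebate, buyers effectively pay Pb = Ps − 13, where Ps is the price sellers receive.
Demand in terms of Ps becomes Qd = 765 − 5(Ps − 13) = 830 - 5Ps. Setting this equal to supply: 830 - 5Ps = -289 + 7.5Ps, so Ps = 89.52.
Buyers pay Pb = 89.52 − 13 = 76.52; Q' = -289 + 7.5·89.52 = 382.4.
The subsidy expands output by 382.4 − 343.4 = 39 past the efficient level; on those units the gap between marginal cost and willingness to pay runs from 0 up to 13.
DWL = ½ × 13 × 39 = 253.5.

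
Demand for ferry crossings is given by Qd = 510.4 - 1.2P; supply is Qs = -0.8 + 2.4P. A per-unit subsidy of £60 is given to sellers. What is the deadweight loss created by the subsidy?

Deadweight loss = £1440

Pre-subsidy: 510.4 - 1.2P = -0.8 + 2.4P gives P* = 142, Q* = 340.
With the subsidy, sellers receive Ps = Pb + 60 for each unit, where Pb is the price buyers pay.
Supply in terms of Pb becomes Qs = -0.8 + 2.4(Pb + 60) = 143.2 + 2.4Pb. Setting this equal to demand: 510.4 - 1.2Pb = 143.2 + 2.4Pb, so Pb = 102.
Sellers receive Ps = 102 + 60 = 162; Q' = 510.4 − 1.2·102 = 388.
The subsidy expands output by 388 − 340 = 48 past the efficient level; on those units the gap between marginal cost and willingness to pay runs from 0 up to 60.
DWL = ½ × 60 × 48 = 1440.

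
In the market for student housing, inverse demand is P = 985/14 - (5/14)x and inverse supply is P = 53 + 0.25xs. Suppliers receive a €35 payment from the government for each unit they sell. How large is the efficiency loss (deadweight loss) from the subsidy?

Pre-subsidy: 985/14 - (5/14)x = 53 + 0.25x gives x* = 486/17 and P* = 2045/34.
With the subsidy, sellers receive Ps = Pb + 35 for each unit, where Pb is the price buyers pay.
On the curves, Pb = 985/14 - (5/14)x and Ps = 53 + 0.25x; the wedge Ps − Pb = 35 gives 53 + 0.25x − (985/14 - (5/14)x) = 35, so x' = 1466/17.
Then Pb = 985/14 − (5/14)·(1466/17) = 1345/34 and Ps = 53 + 0.25·(1466/17) = 2535/34.
The subsidy expands output by 1466/17 − 486/17 = 980/17 past the efficient level; on those units the gap between marginal cost and willingness to pay runs from 0 up to 35.
DWL = ½ × 35 × 980/17 = 17150/17.

Deadweight loss = 17150/17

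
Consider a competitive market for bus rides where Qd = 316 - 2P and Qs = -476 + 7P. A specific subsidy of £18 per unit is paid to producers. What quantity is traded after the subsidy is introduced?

Pre-subsidy: 316 - 2P = -476 + 7P gives P* = 88, Q* = 140.
With the subsidy, sellers receive Ps = Pb + 18 for each unit, where Pb is the price buyers pay.
Supply in terms of Pb becomes Qs = -476 + 7(Pb + 18) = -350 + 7Pb. Setting this equal to demand: 316 - 2Pb = -350 + 7Pb, so Pb = 74.
Sellers receive Ps = 74 + 18 = 92; Q' = 316 − 2·74 = 168.

Q' = 168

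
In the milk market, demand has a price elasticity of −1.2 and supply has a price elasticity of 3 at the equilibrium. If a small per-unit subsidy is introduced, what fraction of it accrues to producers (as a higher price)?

For a small subsidy around the equilibrium, the benefit split depends on the relative slopes, which at a point are proportional to the elasticities.
Buyer share = εs/(εs + |εd|) = 3/(3 + 1.2) = 5/7; seller share = |εd|/(εs + |εd|) = 2/7.
So producers capture 2/7 of the subsidy.

Producer share = 2/7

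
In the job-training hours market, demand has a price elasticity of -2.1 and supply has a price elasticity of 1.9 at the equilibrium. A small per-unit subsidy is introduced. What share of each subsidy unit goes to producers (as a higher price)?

Producer share = 0.525

For a small subsidy around the equilibrium, the benefit split depends on the relative slopes, which at a point are proportional to the elasticities.
Buyer share = εs/(εs + |εd|) = 1.9/(1.9 + 2.1) = 0.475; seller share = |εd|/(εs + |εd|) = 0.525.
So producers capture 0.525 of the subsidy.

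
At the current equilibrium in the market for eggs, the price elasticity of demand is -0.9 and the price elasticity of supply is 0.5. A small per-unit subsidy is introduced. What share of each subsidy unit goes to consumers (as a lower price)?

Consumer share = 5/14

For a small subsidy around the equilibrium, the benefit split depends on the relative slopes, which at a point are proportional to the elasticities.
Buyer share = εs/(εs + |εd|) = 0.5/(0.5 + 0.9) = 5/14; seller share = |εd|/(εs + |εd|) = 9/14.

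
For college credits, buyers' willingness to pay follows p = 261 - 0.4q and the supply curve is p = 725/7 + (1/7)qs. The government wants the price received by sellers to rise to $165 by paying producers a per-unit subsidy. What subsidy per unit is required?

At a seller price of 165, quantity supplied is -725 + 7·165 = 430.
Buyers absorb 430 only when they pay pb = 261 − 0.4·430 = 89.
s = ps − pb = 165 − 89 = 76.

Required subsidy s = $76 per unit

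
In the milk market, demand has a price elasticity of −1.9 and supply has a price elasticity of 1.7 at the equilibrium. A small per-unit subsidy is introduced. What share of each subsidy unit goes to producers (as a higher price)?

For a small subsidy around the equilibrium, the benefit split depends on the relative slopes, which at a point are proportional to the elasticities.
Buyer share = εs/(εs + |εd|) = 1.7/(1.7 + 1.9) = 17/36; seller share = |εd|/(εs + |εd|) = 19/36.
So producers capture 19/36 of the subsidy.

Producer share = 19/36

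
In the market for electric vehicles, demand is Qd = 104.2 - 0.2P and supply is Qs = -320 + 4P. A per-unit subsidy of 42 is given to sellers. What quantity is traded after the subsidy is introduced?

Pre-subsidy: 104.2 - 0.2P = -320 + 4P gives P* = 101, Q* = 84.
With the subsidy, sellers receive Ps = Pb + 42 for each unit, where Pb is the price buyers pay.
Supply in terms of Pb becomes Qs = -320 + 4(Pb + 42) = -152 + 4Pb. Setting this equal to demand: 104.2 - 0.2Pb = -152 + 4Pb, so Pb = 61.
Sellers receive Ps = 61 + 42 = 103; Q' = 104.2 − 0.2·61 = 92.

Q' = 92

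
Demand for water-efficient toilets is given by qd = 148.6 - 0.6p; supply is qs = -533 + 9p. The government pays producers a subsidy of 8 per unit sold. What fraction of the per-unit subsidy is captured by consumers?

Pre-subsidy: 148.6 - 0.6p = -533 + 9p gives p* = 71, q* = 106.
With the subsidy, sellers receive ps = pb + 8 for each unit, where pb is the price buyers pay.
Supply in terms of pb becomes qs = -533 + 9(pb + 8) = -461 + 9pb. Setting this equal to demand: 148.6 - 0.6pb = -461 + 9pb, so pb = 63.5.
Sellers receive ps = 63.5 + 8 = 71.5; q' = 148.6 − 0.6·63.5 = 110.5.
Buyers' price falls by p* − pb = 71 − 63.5 = 7.5; sellers' price rises by ps − p* = 71.5 − 71 = 0.5.
So consumers capture 7.5/8 = 0.9375 of each unit of subsidy.

Consumer share = 0.9375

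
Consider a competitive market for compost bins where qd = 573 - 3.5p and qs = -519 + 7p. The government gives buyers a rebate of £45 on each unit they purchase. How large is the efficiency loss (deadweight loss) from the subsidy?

Pre-subsidy: 573 - 3.5p = -519 + 7p gives p* = 104, q* = 209.
With the rebate, buyers effectively pay pb = ps − 45, where ps is the price sellers receive.
Demand in terms of ps becomes qd = 573 − 3.5(ps − 45) = 730.5 - 3.5ps. Setting this equal to supply: 730.5 - 3.5ps = -519 + 7ps, so ps = 119.
Buyers pay pb = 119 − 45 = 74; q' = -519 + 7·119 = 314.
The subsidy expands output by 314 − 209 = 105 past the efficient level; on those units the gap between marginal cost and willingness to pay runs from 0 up to 45.
DWL = ½ × 45 × 105 = 2362.5.

Deadweight loss = £2362.5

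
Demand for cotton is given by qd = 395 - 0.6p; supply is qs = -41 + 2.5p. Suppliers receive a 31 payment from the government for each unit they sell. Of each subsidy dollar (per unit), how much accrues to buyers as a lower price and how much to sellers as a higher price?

Pre-subsidy: 395 - 0.6p = -41 + 2.5p gives p* = 4360/31, q* = 9629/31.
With the subsidy, sellers receive ps = pb + 31 for each unit, where pb is the price buyers pay.
Supply in terms of pb becomes qs = -41 + 2.5(pb + 31) = 36.5 + 2.5pb. Setting this equal to demand: 395 - 0.6pb = 36.5 + 2.5pb, so pb = 3585/31.
Sellers receive ps = 3585/31 + 31 = 4546/31; q' = 395 − 0.6·(3585/31) = 10094/31.
Buyers' price falls by p* − pb = 4360/31 − 3585/31 = 25; sellers' price rises by ps − p* = 4546/31 − 4360/31 = 6.

Buyers gain 25 per unit; sellers gain 6 per unit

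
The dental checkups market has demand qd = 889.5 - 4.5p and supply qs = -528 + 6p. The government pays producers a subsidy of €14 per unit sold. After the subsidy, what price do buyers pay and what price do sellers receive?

Buyers pay €127; sellers receive €141

Pre-subsidy: 889.5 - 4.5p = -528 + 6p gives p* = 135, q* = 282.
With the subsidy, sellers receive ps = pb + 14 for each unit, where pb is the price buyers pay.
Supply in terms of pb becomes qs = -528 + 6(pb + 14) = -444 + 6pb. Setting this equal to demand: 889.5 - 4.5pb = -444 + 6pb, so pb = 127.
Sellers receive ps = 127 + 14 = 141; q' = 889.5 − 4.5·127 = 318.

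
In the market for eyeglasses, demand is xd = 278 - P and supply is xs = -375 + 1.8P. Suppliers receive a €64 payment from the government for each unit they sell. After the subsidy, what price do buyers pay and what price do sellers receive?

Buyers pay 2689/14; sellers receive 3585/14

Pre-subsidy: 278 - P = -375 + 1.8P gives P* = 3265/14, x* = 627/14.
With the subsidy, sellers receive Ps = Pb + 64 for each unit, where Pb is the price buyers pay.
Supply in terms of Pb becomes xs = -375 + 1.8(Pb + 64) = -259.8 + 1.8Pb. Setting this equal to demand: 278 - Pb = -259.8 + 1.8Pb, so Pb = 2689/14.
Sellers receive Ps = 2689/14 + 64 = 3585/14; x' = 278 − 1·(2689/14) = 1203/14.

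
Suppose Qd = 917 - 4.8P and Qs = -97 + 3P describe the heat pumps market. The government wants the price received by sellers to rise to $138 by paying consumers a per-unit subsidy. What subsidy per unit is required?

At a seller price of 138, quantity supplied is -97 + 3·138 = 317.
Buyers absorb 317 only when they pay Pb with 917 − 4.8·Pb = 317, i.e. Pb = 125.
s = Ps − Pb = 138 − 125 = 13.

Required subsidy s = $13 per unit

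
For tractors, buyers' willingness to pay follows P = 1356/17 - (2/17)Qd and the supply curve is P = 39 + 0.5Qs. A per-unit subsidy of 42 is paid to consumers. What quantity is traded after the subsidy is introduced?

Q' = 134

Pre-subsidy: 1356/17 - (2/17)Q = 39 + 0.5Q gives Q* = 66 and P* = 72.
With the rebate, buyers effectively pay Pb = Ps − 42, where Ps is the price sellers receive.
On the curves, Pb = 1356/17 - (2/17)Q and Ps = 39 + 0.5Q; the wedge Ps − Pb = 42 gives 39 + 0.5Q − (1356/17 - (2/17)Q) = 42, so Q' = 134.
Then Pb = 1356/17 − (2/17)·134 = 64 and Ps = 39 + 0.5·134 = 106.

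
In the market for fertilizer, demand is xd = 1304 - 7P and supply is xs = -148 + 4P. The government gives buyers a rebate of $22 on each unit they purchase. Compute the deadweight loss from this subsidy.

Deadweight loss = $616

Pre-subsidy: 1304 - 7P = -148 + 4P gives P* = 132, x* = 380.
With the rebate, buyers effectively pay Pb = Ps − 22, where Ps is the price sellers receive.
Demand in terms of Ps becomes xd = 1304 − 7(Ps − 22) = 1458 - 7Ps. Setting this equal to supply: 1458 - 7Ps = -148 + 4Ps, so Ps = 146.
Buyers pay Pb = 146 − 22 = 124; x' = -148 + 4·146 = 436.
The subsidy expands output by 436 − 380 = 56 past the efficient level; on those units the gap between marginal cost and willingness to pay runs from 0 up to 22.
DWL = ½ × 22 × 56 = 616.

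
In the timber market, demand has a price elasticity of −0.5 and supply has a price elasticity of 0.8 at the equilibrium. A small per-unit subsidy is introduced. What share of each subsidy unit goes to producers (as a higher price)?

Producer share = 5/13

For a small subsidy around the equilibrium, the benefit split depends on the relative slopes, which at a point are proportional to the elasticities.
Buyer share = εs/(εs + |εd|) = 0.8/(0.8 + 0.5) = 8/13; seller share = |εd|/(εs + |εd|) = 5/13.
So producers capture 5/13 of the subsidy.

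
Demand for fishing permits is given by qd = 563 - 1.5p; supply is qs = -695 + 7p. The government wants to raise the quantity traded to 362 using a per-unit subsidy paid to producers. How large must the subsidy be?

Required subsidy s = 17 per unit

At q = 362, invert demand for the buyer price: pb = (563 − 362)/1.5 = 134; invert supply for the seller price: ps = (362 − (-695))/7 = 151.
The subsidy must fill the gap: s = ps − pb = 151 − 134 = 17.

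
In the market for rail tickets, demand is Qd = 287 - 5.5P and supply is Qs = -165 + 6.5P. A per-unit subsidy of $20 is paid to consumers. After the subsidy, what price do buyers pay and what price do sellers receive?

Buyers pay 161/6; sellers receive 281/6

Pre-subsidy: 287 - 5.5P = -165 + 6.5P gives P* = 113/3, Q* = 479/6.
With the rebate, buyers effectively pay Pb = Ps − 20, where Ps is the price sellers receive.
Demand in terms of Ps becomes Qd = 287 − 5.5(Ps − 20) = 397 - 5.5Ps. Setting this equal to supply: 397 - 5.5Ps = -165 + 6.5Ps, so Ps = 281/6.
Buyers pay Pb = 281/6 − 20 = 161/6; Q' = -165 + 6.5·(281/6) = 1673/12.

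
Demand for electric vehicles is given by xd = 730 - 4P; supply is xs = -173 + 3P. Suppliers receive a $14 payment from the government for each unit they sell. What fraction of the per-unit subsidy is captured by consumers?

Pre-subsidy: 730 - 4P = -173 + 3P gives P* = 129, x* = 214.
With the subsidy, sellers receive Ps = Pb + 14 for each unit, where Pb is the price buyers pay.
Supply in terms of Pb becomes xs = -173 + 3(Pb + 14) = -131 + 3Pb. Setting this equal to demand: 730 - 4Pb = -131 + 3Pb, so Pb = 123.
Sellers receive Ps = 123 + 14 = 137; x' = 730 − 4·123 = 238.
Buyers' price falls by P* − Pb = 129 − 123 = 6; sellers' price rises by Ps − P* = 137 − 129 = 8.
So consumers capture 6/14 = 3/7 of each unit of subsidy.

Consumer share = 3/7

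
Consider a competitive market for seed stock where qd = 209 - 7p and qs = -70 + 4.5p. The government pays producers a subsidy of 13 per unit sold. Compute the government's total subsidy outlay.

Government cost = 22360/23

Pre-subsidy: 209 - 7p = -70 + 4.5p gives p* = 558/23, q* = 901/23.
With the subsidy, sellers receive ps = pb + 13 for each unit, where pb is the price buyers pay.
Supply in terms of pb becomes qs = -70 + 4.5(pb + 13) = -11.5 + 4.5pb. Setting this equal to demand: 209 - 7pb = -11.5 + 4.5pb, so pb = 441/23.
Sellers receive ps = 441/23 + 13 = 740/23; q' = 209 − 7·(441/23) = 1720/23.
Government outlay = subsidy × quantity = 13 × 1720/23 = 22360/23.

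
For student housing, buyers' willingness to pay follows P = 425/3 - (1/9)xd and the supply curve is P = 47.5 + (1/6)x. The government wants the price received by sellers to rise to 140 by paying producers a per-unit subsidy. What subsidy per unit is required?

Required subsidy s = 60 per unit

At a seller price of 140, quantity supplied is -285 + 6·140 = 555.
Buyers absorb 555 only when they pay Pb = 425/3 − (1/9)·555 = 80.
s = Ps − Pb = 140 − 80 = 60.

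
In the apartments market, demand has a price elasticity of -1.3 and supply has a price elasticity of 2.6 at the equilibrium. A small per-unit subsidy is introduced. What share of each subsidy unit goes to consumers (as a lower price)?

For a small subsidy around the equilibrium, the benefit split depends on the relative slopes, which at a point are proportional to the elasticities.
Buyer share = εs/(εs + |εd|) = 2.6/(2.6 + 1.3) = 2/3; seller share = |εd|/(εs + |εd|) = 1/3.

Consumer share = 2/3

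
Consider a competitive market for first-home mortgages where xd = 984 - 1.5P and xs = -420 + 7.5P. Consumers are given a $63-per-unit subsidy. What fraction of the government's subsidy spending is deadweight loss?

Pre-subsidy: 984 - 1.5P = -420 + 7.5P gives P* = 156, x* = 750.
With the rebate, buyers effectively pay Pb = Ps − 63, where Ps is the price sellers receive.
Demand in terms of Ps becomes xd = 984 − 1.5(Ps − 63) = 1078.5 - 1.5Ps. Setting this equal to supply: 1078.5 - 1.5Ps = -420 + 7.5Ps, so Ps = 166.5.
Buyers pay Pb = 166.5 − 63 = 103.5; x' = -420 + 7.5·166.5 = 828.75.
ΔCS = ½(750 + 828.75)(156 − 103.5) = 41442.1875; ΔPS = ½(750 + 828.75)(166.5 − 156) = 8288.4375.
Government spending = 63 × 828.75 = 52211.25.
DWL = ½ × 63 × (828.75 − 750) = 2480.625; fraction = 2480.625 / 52211.25 = 21/442.

DWL / government spending = 21/442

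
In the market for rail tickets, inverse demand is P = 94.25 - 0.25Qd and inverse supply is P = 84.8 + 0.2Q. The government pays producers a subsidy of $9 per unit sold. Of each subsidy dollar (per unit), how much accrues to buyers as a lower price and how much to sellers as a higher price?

Buyers gain $5 per unit; sellers gain $4 per unit

Pre-subsidy: 94.25 - 0.25Q = 84.8 + 0.2Q gives Q* = 21 and P* = 89.
With the subsidy, sellers receive Ps = Pb + 9 for each unit, where Pb is the price buyers pay.
On the curves, Pb = 94.25 - 0.25Q and Ps = 84.8 + 0.2Q; the wedge Ps − Pb = 9 gives 84.8 + 0.2Q − (94.25 - 0.25Q) = 9, so Q' = 41.
Then Pb = 94.25 − 0.25·41 = 84 and Ps = 84.8 + 0.2·41 = 93.
Buyers' price falls by P* − Pb = 89 − 84 = 5; sellers' price rises by Ps − P* = 93 − 89 = 4.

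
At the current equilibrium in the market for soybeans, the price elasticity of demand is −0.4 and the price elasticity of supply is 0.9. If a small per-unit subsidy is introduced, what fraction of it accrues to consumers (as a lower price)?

For a small subsidy around the equilibrium, the benefit split depends on the relative slopes, which at a point are proportional to the elasticities.
Buyer share = εs/(εs + |εd|) = 0.9/(0.9 + 0.4) = 9/13; seller share = |εd|/(εs + |εd|) = 4/13.

Consumer share = 9/13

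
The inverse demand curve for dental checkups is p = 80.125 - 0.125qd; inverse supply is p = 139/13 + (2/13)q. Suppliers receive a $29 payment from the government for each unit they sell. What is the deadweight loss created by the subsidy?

Deadweight loss = $1508

Pre-subsidy: 80.125 - 0.125q = 139/13 + (2/13)q gives q* = 249 and p* = 49.
With the subsidy, sellers receive ps = pb + 29 for each unit, where pb is the price buyers pay.
On the curves, pb = 80.125 - 0.125q and ps = 139/13 + (2/13)q; the wedge ps − pb = 29 gives 139/13 + (2/13)q − (80.125 - 0.125q) = 29, so q' = 353.
Then pb = 80.125 − 0.125·353 = 36 and ps = 139/13 + (2/13)·353 = 65.
The subsidy expands output by 353 − 249 = 104 past the efficient level; on those units the gap between marginal cost and willingness to pay runs from 0 up to 29.
DWL = ½ × 29 × 104 = 1508.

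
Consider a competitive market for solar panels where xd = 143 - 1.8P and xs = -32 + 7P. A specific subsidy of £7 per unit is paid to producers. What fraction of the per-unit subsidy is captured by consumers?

Pre-subsidy: 143 - 1.8P = -32 + 7P gives P* = 875/44, x* = 4717/44.
With the subsidy, sellers receive Ps = Pb + 7 for each unit, where Pb is the price buyers pay.
Supply in terms of Pb becomes xs = -32 + 7(Pb + 7) = 17 + 7Pb. Setting this equal to demand: 143 - 1.8Pb = 17 + 7Pb, so Pb = 315/22.
Sellers receive Ps = 315/22 + 7 = 469/22; x' = 143 − 1.8·(315/22) = 2579/22.
Buyers' price falls by P* − Pb = 875/44 − 315/22 = 245/44; sellers' price rises by Ps − P* = 469/22 − 875/44 = 63/44.
So consumers capture (245/44)/7 = 35/44 of each unit of subsidy.

Consumer share = 35/44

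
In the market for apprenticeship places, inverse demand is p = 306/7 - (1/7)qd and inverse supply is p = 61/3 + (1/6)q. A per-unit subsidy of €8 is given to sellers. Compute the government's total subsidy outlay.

Government cost = 10544/13

Pre-subsidy: 306/7 - (1/7)q = 61/3 + (1/6)q gives q* = 982/13 and p* = 428/13.
With the subsidy, sellers receive ps = pb + 8 for each unit, where pb is the price buyers pay.
On the curves, pb = 306/7 - (1/7)q and ps = 61/3 + (1/6)q; the wedge ps − pb = 8 gives 61/3 + (1/6)q − (306/7 - (1/7)q) = 8, so q' = 1318/13.
Then pb = 306/7 − (1/7)·(1318/13) = 380/13 and ps = 61/3 + (1/6)·(1318/13) = 484/13.
Government outlay = subsidy × quantity = 8 × 1318/13 = 10544/13.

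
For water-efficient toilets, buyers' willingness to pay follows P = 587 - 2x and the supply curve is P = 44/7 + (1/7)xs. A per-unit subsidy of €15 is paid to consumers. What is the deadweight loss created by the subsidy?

Deadweight loss = €52.5

Pre-subsidy: 587 - 2x = 44/7 + (1/7)x gives x* = 271 and P* = 45.
With the rebate, buyers effectively pay Pb = Ps − 15, where Ps is the price sellers receive.
On the curves, Pb = 587 - 2x and Ps = 44/7 + (1/7)x; the wedge Ps − Pb = 15 gives 44/7 + (1/7)x − (587 - 2x) = 15, so x' = 278.
Then Pb = 587 − 2·278 = 31 and Ps = 44/7 + (1/7)·278 = 46.
The subsidy expands output by 278 − 271 = 7 past the efficient level; on those units the gap between marginal cost and willingness to pay runs from 0 up to 15.
DWL = ½ × 15 × 7 = 52.5.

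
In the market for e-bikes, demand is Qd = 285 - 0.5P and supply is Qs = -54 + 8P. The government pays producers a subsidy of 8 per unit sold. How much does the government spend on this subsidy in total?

Pre-subsidy: 285 - 0.5P = -54 + 8P gives P* = 678/17, Q* = 4506/17.
With the subsidy, sellers receive Ps = Pb + 8 for each unit, where Pb is the price buyers pay.
Supply in terms of Pb becomes Qs = -54 + 8(Pb + 8) = 10 + 8Pb. Setting this equal to demand: 285 - 0.5Pb = 10 + 8Pb, so Pb = 550/17.
Sellers receive Ps = 550/17 + 8 = 686/17; Q' = 285 − 0.5·(550/17) = 4570/17.
Government outlay = subsidy × quantity = 8 × 4570/17 = 36560/17.

Government cost = 36560/17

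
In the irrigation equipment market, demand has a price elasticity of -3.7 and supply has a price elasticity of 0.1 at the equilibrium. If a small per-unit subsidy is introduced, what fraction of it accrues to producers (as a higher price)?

For a small subsidy around the equilibrium, the benefit split depends on the relative slopes, which at a point are proportional to the elasticities.
Buyer share = εs/(εs + |εd|) = 0.1/(0.1 + 3.7) = 1/38; seller share = |εd|/(εs + |εd|) = 37/38.
So producers capture 37/38 of the subsidy.

Producer share = 37/38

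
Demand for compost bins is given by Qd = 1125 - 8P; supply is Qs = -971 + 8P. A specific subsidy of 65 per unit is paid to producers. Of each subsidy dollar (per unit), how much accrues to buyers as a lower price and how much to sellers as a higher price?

Buyers gain 32.5 per unit; sellers gain 32.5 per unit

Pre-subsidy: 1125 - 8P = -971 + 8P gives P* = 131, Q* = 77.
With the subsidy, sellers receive Ps = Pb + 65 for each unit, where Pb is the price buyers pay.
Supply in terms of Pb becomes Qs = -971 + 8(Pb + 65) = -451 + 8Pb. Setting this equal to demand: 1125 - 8Pb = -451 + 8Pb, so Pb = 98.5.
Sellers receive Ps = 98.5 + 65 = 163.5; Q' = 1125 − 8·98.5 = 337.
Buyers' price falls by P* − Pb = 131 − 98.5 = 32.5; sellers' price rises by Ps − P* = 163.5 − 131 = 32.5.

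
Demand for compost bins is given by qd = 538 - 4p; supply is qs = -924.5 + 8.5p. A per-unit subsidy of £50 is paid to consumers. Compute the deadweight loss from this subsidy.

Pre-subsidy: 538 - 4p = -924.5 + 8.5p gives p* = 117, q* = 70.
With the rebate, buyers effectively pay pb = ps − 50, where ps is the price sellers receive.
Demand in terms of ps becomes qd = 538 − 4(ps − 50) = 738 - 4ps. Setting this equal to supply: 738 - 4ps = -924.5 + 8.5ps, so ps = 133.
Buyers pay pb = 133 − 50 = 83; q' = -924.5 + 8.5·133 = 206.
The subsidy expands output by 206 − 70 = 136 past the efficient level; on those units the gap between marginal cost and willingness to pay runs from 0 up to 50.
DWL = ½ × 50 × 136 = 3400.

Deadweight loss = £3400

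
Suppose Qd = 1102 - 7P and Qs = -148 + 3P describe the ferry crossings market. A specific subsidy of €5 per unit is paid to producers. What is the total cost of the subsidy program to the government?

Pre-subsidy: 1102 - 7P = -148 + 3P gives P* = 125, Q* = 227.
With the subsidy, sellers receive Ps = Pb + 5 for each unit, where Pb is the price buyers pay.
Supply in terms of Pb becomes Qs = -148 + 3(Pb + 5) = -133 + 3Pb. Setting this equal to demand: 1102 - 7Pb = -133 + 3Pb, so Pb = 123.5.
Sellers receive Ps = 123.5 + 5 = 128.5; Q' = 1102 − 7·123.5 = 237.5.
Government outlay = subsidy × quantity = 5 × 237.5 = 1187.5.

Government cost = €1187.5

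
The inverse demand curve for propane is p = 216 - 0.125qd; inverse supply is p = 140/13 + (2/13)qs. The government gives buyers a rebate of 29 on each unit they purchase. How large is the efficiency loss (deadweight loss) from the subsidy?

Deadweight loss = 1508

Pre-subsidy: 216 - 0.125q = 140/13 + (2/13)q gives q* = 736 and p* = 124.
With the rebate, buyers effectively pay pb = ps − 29, where ps is the price sellers receive.
On the curves, pb = 216 - 0.125q and ps = 140/13 + (2/13)q; the wedge ps − pb = 29 gives 140/13 + (2/13)q − (216 - 0.125q) = 29, so q' = 840.
Then pb = 216 − 0.125·840 = 111 and ps = 140/13 + (2/13)·840 = 140.
The subsidy expands output by 840 − 736 = 104 past the efficient level; on those units the gap between marginal cost and willingness to pay runs from 0 up to 29.
DWL = ½ × 29 × 104 = 1508.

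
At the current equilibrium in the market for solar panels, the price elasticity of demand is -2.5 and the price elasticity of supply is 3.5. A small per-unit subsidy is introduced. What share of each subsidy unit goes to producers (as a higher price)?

Producer share = 5/12

For a small subsidy around the equilibrium, the benefit split depends on the relative slopes, which at a point are proportional to the elasticities.
Buyer share = εs/(εs + |εd|) = 3.5/(3.5 + 2.5) = 7/12; seller share = |εd|/(εs + |εd|) = 5/12.
So producers capture 5/12 of the subsidy.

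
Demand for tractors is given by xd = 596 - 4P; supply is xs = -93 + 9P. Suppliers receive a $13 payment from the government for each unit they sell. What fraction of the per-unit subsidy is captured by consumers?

Pre-subsidy: 596 - 4P = -93 + 9P gives P* = 53, x* = 384.
With the subsidy, sellers receive Ps = Pb + 13 for each unit, where Pb is the price buyers pay.
Supply in terms of Pb becomes xs = -93 + 9(Pb + 13) = 24 + 9Pb. Setting this equal to demand: 596 - 4Pb = 24 + 9Pb, so Pb = 44.
Sellers receive Ps = 44 + 13 = 57; x' = 596 − 4·44 = 420.
Buyers' price falls by P* − Pb = 53 − 44 = 9; sellers' price rises by Ps − P* = 57 − 53 = 4.
So consumers capture 9/13 = 9/13 of each unit of subsidy.

Consumer share = 9/13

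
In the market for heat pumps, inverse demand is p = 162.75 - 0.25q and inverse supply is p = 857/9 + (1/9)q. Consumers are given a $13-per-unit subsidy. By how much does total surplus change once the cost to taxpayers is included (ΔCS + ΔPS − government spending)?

Pre-subsidy: 162.75 - 0.25q = 857/9 + (1/9)q gives q* = 187 and p* = 116.
With the rebate, buyers effectively pay pb = ps − 13, where ps is the price sellers receive.
On the curves, pb = 162.75 - 0.25q and ps = 857/9 + (1/9)q; the wedge ps − pb = 13 gives 857/9 + (1/9)q − (162.75 - 0.25q) = 13, so q' = 223.
Then pb = 162.75 − 0.25·223 = 107 and ps = 857/9 + (1/9)·223 = 120.
ΔCS = ½(187 + 223)(116 − 107) = 1845; ΔPS = ½(187 + 223)(120 − 116) = 820.
Government spending = 13 × 223 = 2899.
Net change = 1845 + 820 − 2899 = -234. The loss equals the DWL triangle ½·13·36.

Net change in total surplus = -$234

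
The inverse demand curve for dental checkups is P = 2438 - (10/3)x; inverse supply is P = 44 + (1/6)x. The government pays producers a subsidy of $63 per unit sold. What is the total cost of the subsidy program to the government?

Pre-subsidy: 2438 - (10/3)x = 44 + (1/6)x gives x* = 684 and P* = 158.
With the subsidy, sellers receive Ps = Pb + 63 for each unit, where Pb is the price buyers pay.
On the curves, Pb = 2438 - (10/3)x and Ps = 44 + (1/6)x; the wedge Ps − Pb = 63 gives 44 + (1/6)x − (2438 - (10/3)x) = 63, so x' = 702.
Then Pb = 2438 − (10/3)·702 = 98 and Ps = 44 + (1/6)·702 = 161.
Government outlay = subsidy × quantity = 63 × 702 = 44226.

Government cost = $44226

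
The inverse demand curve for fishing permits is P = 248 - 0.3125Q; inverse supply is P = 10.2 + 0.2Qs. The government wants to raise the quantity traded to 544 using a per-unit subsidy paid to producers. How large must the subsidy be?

At Q = 544, from the demand curve buyers pay Pb = 248 − 0.3125·544 = 78; from the supply curve sellers need Ps = 10.2 + 0.2·544 = 119.
The subsidy must fill the gap: s = Ps − Pb = 119 − 78 = 41.

Required subsidy s = 41 per unit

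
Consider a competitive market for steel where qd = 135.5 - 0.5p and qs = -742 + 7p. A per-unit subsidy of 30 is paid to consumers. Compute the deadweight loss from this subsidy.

Pre-subsidy: 135.5 - 0.5p = -742 + 7p gives p* = 117, q* = 77.
With the rebate, buyers effectively pay pb = ps − 30, where ps is the price sellers receive.
Demand in terms of ps becomes qd = 135.5 − 0.5(ps − 30) = 150.5 - 0.5ps. Setting this equal to supply: 150.5 - 0.5ps = -742 + 7ps, so ps = 119.
Buyers pay pb = 119 − 30 = 89; q' = -742 + 7·119 = 91.
The subsidy expands output by 91 − 77 = 14 past the efficient level; on those units the gap between marginal cost and willingness to pay runs from 0 up to 30.
DWL = ½ × 30 × 14 = 210.

Deadweight loss = 210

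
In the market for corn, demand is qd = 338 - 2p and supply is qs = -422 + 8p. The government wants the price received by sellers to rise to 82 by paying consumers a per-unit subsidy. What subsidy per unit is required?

At a seller price of 82, quantity supplied is -422 + 8·82 = 234.
Buyers absorb 234 only when they pay pb with 338 − 2·pb = 234, i.e. pb = 52.
s = ps − pb = 82 − 52 = 30.

Required subsidy s = 30 per unit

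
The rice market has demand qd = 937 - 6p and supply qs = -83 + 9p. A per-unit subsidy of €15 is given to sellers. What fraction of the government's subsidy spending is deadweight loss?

DWL / government spending = 27/583

Pre-subsidy: 937 - 6p = -83 + 9p gives p* = 68, q* = 529.
With the subsidy, sellers receive ps = pb + 15 for each unit, where pb is the price buyers pay.
Supply in terms of pb becomes qs = -83 + 9(pb + 15) = 52 + 9pb. Setting this equal to demand: 937 - 6pb = 52 + 9pb, so pb = 59.
Sellers receive ps = 59 + 15 = 74; q' = 937 − 6·59 = 583.
ΔCS = ½(529 + 583)(68 − 59) = 5004; ΔPS = ½(529 + 583)(74 − 68) = 3336.
Government spending = 15 × 583 = 8745.
DWL = ½ × 15 × (583 − 529) = 405; fraction = 405 / 8745 = 27/583.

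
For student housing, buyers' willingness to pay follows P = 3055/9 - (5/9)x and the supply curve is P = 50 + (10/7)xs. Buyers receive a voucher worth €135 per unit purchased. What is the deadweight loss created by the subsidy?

Deadweight loss = €4592.7

Pre-subsidy: 3055/9 - (5/9)x = 50 + (10/7)x gives x* = 145.88 and P* = 258.4.
With the rebate, buyers effectively pay Pb = Ps − 135, where Ps is the price sellers receive.
On the curves, Pb = 3055/9 - (5/9)x and Ps = 50 + (10/7)x; the wedge Ps − Pb = 135 gives 50 + (10/7)x − (3055/9 - (5/9)x) = 135, so x' = 213.92.
Then Pb = 3055/9 − (5/9)·213.92 = 220.6 and Ps = 50 + (10/7)·213.92 = 355.6.
The subsidy expands output by 213.92 − 145.88 = 68.04 past the efficient level; on those units the gap between marginal cost and willingness to pay runs from 0 up to 135.
DWL = ½ × 135 × 68.04 = 4592.7.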